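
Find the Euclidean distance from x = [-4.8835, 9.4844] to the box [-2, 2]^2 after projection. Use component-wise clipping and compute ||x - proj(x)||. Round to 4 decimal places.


Project each component onto [-2, 2].
clip(-4.8835) = -2.0, clip(9.4844) = 2.0
Projection = [-2.0, 2.0]
Squared diffs: [8.3146, 56.0162]
Distance = sqrt(64.3308) = 8.0206


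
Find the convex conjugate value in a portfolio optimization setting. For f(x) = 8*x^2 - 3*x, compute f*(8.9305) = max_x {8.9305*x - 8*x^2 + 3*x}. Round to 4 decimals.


f*(y) = sup_x {y*x - a*x^2 - b*x} = sup_x {(y-b)*x - a*x^2}
FOC: (y - b) - 2a*x = 0 => x* = (y - b)/(2a)
x* = (8.9305 + 3)/(2*8) = 0.7457
f*(8.9305) = (y-b)^2/(4a) = (8.9305 + 3)^2/(4*8)
= 142.3368/32 = 4.448


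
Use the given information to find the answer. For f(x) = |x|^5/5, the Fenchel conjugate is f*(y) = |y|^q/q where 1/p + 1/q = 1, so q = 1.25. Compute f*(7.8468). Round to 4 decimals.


The conjugate exponent q satisfies 1/p + 1/q = 1.
p = 5, so q = 5/(5 - 1) = 1.25
|y|^q = 7.8468^1.25 = 13.1331
f*(7.8468) = 13.1331 / 1.25 = 10.5064


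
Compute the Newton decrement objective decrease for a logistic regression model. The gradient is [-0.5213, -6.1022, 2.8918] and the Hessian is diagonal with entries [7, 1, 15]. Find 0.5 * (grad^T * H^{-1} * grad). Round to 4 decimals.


Step 1: H is diagonal, so H^(-1) * g = [-0.0745, -6.1022, 0.1928].
Step 2: g^T H^(-1) g = sum_i g_i^2 / H_ii
  = (-0.5213)^2/7 + (-6.1022)^2/1 + (2.8918)^2/15
  = 0.0388 + 37.2368 + 0.5575 = 37.8332
Step 3: Objective decrease = 0.5 * g^T H^(-1) g = 18.9166


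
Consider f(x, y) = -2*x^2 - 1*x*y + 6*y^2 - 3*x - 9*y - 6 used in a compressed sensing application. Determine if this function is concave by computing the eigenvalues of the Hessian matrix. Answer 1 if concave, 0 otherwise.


The Hessian of f(x,y) = -2*x^2 - 1*x*y + 6*y^2 - 3*x - 9*y - 6 is:
H = [[-4, -1], [-1, 12]]
Trace = -4 + 12 = 8
Determinant = -4*12 - (-1)^2 = -49
Discriminant = (8)^2 - 4*-49 = 260.0
Eigenvalues: lambda_1 = -4.0623, lambda_2 = 12.0623
The function is not concave.

0


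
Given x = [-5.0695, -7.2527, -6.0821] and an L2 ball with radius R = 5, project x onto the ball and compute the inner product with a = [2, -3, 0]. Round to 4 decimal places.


Step 1: Compute ||x|| (intermediates to 6 decimals).
||x|| = sqrt((-5.0695)^2 + (-7.2527)^2 + (-6.0821)^2) = 10.737478
Step 2: Project.
Since ||x|| > R, scale = R/||x|| = 5/10.737478 = 0.465659, proj(x) = scale * x
proj(x) = [-2.360658, -3.377285, -2.832185]
Step 3: Dot product.
a^T * proj(x) = 2*(-2.360658) - 3*(-3.377285) + 0*(-2.832185) = 5.4105


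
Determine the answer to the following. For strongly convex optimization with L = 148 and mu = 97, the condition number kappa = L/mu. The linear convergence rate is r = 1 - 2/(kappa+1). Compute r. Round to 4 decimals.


Step 1: Compute the condition number.
kappa = L/mu = 148/97 = 1.5258
Step 2: Compute the convergence rate.
r = 1 - 2/(kappa + 1) = 1 - 2*mu/(L + mu) = (L - mu)/(L + mu) = 51/245 = 0.2082


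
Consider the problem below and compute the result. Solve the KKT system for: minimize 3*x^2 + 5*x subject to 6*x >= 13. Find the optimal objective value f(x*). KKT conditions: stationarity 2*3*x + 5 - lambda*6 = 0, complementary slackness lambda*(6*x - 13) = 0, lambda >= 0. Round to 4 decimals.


Step 1: Try lambda = 0 (constraint inactive).
x_unc = -5/(2*3) = -0.8333
Check: 6*-0.8333 = -4.9998 < 13 -- violated!
Step 2: Constraint must be active: 6*x = 13
x* = 13/6 = 2.1667 (rounded; the exact value 13/6 is used below)
lambda = (2*3*(13/6) + 5)/6 = 3.0
Step 3: Compute optimal value.
f(x*) = 3*(13/6)^2 + 5*(13/6) = 24.9167


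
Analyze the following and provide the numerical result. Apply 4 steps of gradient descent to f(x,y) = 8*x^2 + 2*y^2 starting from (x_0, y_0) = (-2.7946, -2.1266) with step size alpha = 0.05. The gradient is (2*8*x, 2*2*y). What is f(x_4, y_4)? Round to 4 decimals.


Gradient descent on f(x,y) = 8*x^2 + 2*y^2.
Starting point: (-2.7946, -2.1266), alpha = 0.05
Step 1: grad_x = 2*8*-2.7946 = -44.7136, grad_y = 2*2*-2.1266 = -8.5064
  x_1 = -2.7946 - 0.05*-44.7136 = -0.5589
  y_1 = -2.1266 - 0.05*-8.5064 = -1.7013
Step 2: grad_x = 2*8*-0.5589 = -8.9427, grad_y = 2*2*-1.7013 = -6.8051
  x_2 = -0.5589 - 0.05*-8.9427 = -0.1118
  y_2 = -1.7013 - 0.05*-6.8051 = -1.361
Step 3: grad_x = 2*8*-0.1118 = -1.7885, grad_y = 2*2*-1.361 = -5.4441
  x_3 = -0.1118 - 0.05*-1.7885 = -0.0224
  y_3 = -1.361 - 0.05*-5.4441 = -1.0888
Step 4: grad_x = 2*8*-0.0224 = -0.3577, grad_y = 2*2*-1.0888 = -4.3553
  x_4 = -0.0224 - 0.05*-0.3577 = -0.0045
  y_4 = -1.0888 - 0.05*-4.3553 = -0.8711
f(-0.0045, -0.8711) = 8*(-0.0045)^2 + 2*(-0.8711)^2 = 1.5176


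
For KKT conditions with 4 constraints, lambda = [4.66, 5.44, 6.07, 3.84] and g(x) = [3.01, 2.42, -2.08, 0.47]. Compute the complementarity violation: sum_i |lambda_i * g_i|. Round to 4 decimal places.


KKT complementary slackness check:
lambda_1 * g_1 = 4.66 * 3.01 = 14.0266
lambda_2 * g_2 = 5.44 * 2.42 = 13.1648
lambda_3 * g_3 = 6.07 * -2.08 = -12.6256
lambda_4 * g_4 = 3.84 * 0.47 = 1.8048
Total violation = 14.0266 + 13.1648 + 12.6256 + 1.8048 = 41.6218


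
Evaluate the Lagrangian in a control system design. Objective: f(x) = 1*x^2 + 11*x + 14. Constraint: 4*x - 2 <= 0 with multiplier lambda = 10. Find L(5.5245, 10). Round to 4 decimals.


Step 1: Evaluate f(x).
f(5.5245) = 1*5.5245^2 + 11*5.5245 + 14 = 105.2896
Step 2: Evaluate g(x).
g(5.5245) = 4*5.5245 - 2 = 20.098
Step 3: Compute Lagrangian.
L = 105.2896 + 10*20.098 = 306.2696


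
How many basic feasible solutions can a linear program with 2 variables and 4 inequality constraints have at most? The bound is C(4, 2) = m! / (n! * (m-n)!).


Each vertex corresponds to some choice of n active constraints out of m, so the number of vertices is at most C(m, n) = m! / (n!(m-n)!).
m = 4, n = 2
Numerator: 4 * 3
Denominator: 2! = 2
C(4, 2) = 6


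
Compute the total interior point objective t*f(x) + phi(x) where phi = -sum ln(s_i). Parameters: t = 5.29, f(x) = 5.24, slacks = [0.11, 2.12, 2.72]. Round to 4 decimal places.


Step 1: Compute log-barrier.
ln values: [-2.2073, 0.7514, 1.0006]
phi = -(-2.2073 + 0.7514 + 1.0006) = 0.4552
Step 2: Compute augmented objective.
t*f(x) = 5.29*5.24 = 27.7196
Total = 27.7196 + 0.4552 = 28.1748


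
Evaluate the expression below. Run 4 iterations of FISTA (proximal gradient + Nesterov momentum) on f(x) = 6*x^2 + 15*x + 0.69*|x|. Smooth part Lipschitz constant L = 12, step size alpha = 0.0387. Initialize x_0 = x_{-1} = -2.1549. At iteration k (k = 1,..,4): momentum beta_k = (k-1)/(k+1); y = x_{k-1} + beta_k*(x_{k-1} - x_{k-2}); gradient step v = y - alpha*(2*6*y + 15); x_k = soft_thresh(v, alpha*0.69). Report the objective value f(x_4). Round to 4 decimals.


FISTA on f(x) = 6*x^2 + 15*x + 0.69*|x|
L = 12, alpha = 0.0387
Iteration 1: beta = 0.0, y = -2.1549 + 0.0*(-2.1549 + 2.1549) = -2.1549
  grad(y) = -10.8588, v = y - alpha*grad = -1.7347
  prox(v) = soft_thresh(-1.7347, 0.0267) = -1.708
Iteration 2: beta = 0.3333, y = -1.708 + 0.3333*(-1.708 + 2.1549) = -1.559
  grad(y) = -3.7078, v = y - alpha*grad = -1.4155
  prox(v) = soft_thresh(-1.4155, 0.0267) = -1.3888
Iteration 3: beta = 0.5, y = -1.3888 + 0.5*(-1.3888 + 1.708) = -1.2292
  grad(y) = 0.2496, v = y - alpha*grad = -1.2389
  prox(v) = soft_thresh(-1.2389, 0.0267) = -1.2122
Iteration 4: beta = 0.6, y = -1.2122 + 0.6*(-1.2122 + 1.3888) = -1.1062
  grad(y) = 1.7259, v = y - alpha*grad = -1.173
  prox(v) = soft_thresh(-1.173, 0.0267) = -1.1463
f(x_4) = 6*(-1.1463)^2 + 15*(-1.1463) + 0.69*|-1.1463| = -8.5195


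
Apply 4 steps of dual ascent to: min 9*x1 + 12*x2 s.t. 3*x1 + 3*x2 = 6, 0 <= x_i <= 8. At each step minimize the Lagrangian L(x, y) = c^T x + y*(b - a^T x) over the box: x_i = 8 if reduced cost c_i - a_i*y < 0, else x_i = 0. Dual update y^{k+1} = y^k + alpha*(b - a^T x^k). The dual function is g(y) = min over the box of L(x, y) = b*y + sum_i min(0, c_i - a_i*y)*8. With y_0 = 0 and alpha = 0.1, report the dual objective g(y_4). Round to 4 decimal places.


Dual ascent for LP: min 9*x1 + 12*x2, 3*x1 + 3*x2 = 6, 0 <= x_i <= 8
Step 1: y^k = 0.0, reduced costs: (9.0, 12.0)
  x^k = (0.0, 0.0), subgradient = b - a^T x = 6.0
  y^{k+1} = 0.0 + 0.1*6.0 = 0.6
Step 2: y^k = 0.6, reduced costs: (7.2, 10.2)
  x^k = (0.0, 0.0), subgradient = b - a^T x = 6.0
  y^{k+1} = 0.6 + 0.1*6.0 = 1.2
Step 3: y^k = 1.2, reduced costs: (5.4, 8.4)
  x^k = (0.0, 0.0), subgradient = b - a^T x = 6.0
  y^{k+1} = 1.2 + 0.1*6.0 = 1.8
Step 4: y^k = 1.8, reduced costs: (3.6, 6.6)
  x^k = (0.0, 0.0), subgradient = b - a^T x = 6.0
  y^{k+1} = 1.8 + 0.1*6.0 = 2.4
Dual objective at y_4 = 2.4: reduced costs (1.8, 4.8), box minimizer x = (0.0, 0.0)
g(y_4) = b*y + (c1 - a1*y)*x1 + (c2 - a2*y)*x2 = 6*2.4 + 1.8*0.0 + 4.8*0.0 = 14.4 + 0.0 + 0.0 = 14.4


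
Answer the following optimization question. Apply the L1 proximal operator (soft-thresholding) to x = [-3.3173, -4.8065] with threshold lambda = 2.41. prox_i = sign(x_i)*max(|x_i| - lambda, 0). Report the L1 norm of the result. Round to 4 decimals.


Soft-thresholding with lambda = 2.41:
prox(-3.3173) = sign(-3.3173)*max(|-3.3173| - 2.41, 0) = -0.9073
prox(-4.8065) = sign(-4.8065)*max(|-4.8065| - 2.41, 0) = -2.3965
prox(x) = [-0.9073, -2.3965]
||prox(x)||_1 = 0.9073 + 2.3965 = 3.3038


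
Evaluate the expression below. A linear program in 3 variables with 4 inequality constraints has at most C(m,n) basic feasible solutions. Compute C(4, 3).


Each vertex corresponds to some choice of n active constraints out of m, so the number of vertices is at most C(m, n) = m! / (n!(m-n)!).
m = 4, n = 3
Numerator: 4 * 3 * 2
Denominator: 3! = 6
C(4, 3) = 4


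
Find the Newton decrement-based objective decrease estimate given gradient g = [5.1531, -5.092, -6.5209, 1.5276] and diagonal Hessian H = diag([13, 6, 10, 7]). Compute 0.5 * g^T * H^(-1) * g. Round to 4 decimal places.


Step 1: H is diagonal, so H^(-1) * g = [0.3964, -0.8487, -0.6521, 0.2182].
Step 2: g^T H^(-1) g = sum_i g_i^2 / H_ii
  = (5.1531)^2/13 + (-5.092)^2/6 + (-6.5209)^2/10 + (1.5276)^2/7
  = 2.0426 + 4.3214 + 4.2522 + 0.3334 = 10.9496
Step 3: Objective decrease = 0.5 * g^T H^(-1) g = 5.4748


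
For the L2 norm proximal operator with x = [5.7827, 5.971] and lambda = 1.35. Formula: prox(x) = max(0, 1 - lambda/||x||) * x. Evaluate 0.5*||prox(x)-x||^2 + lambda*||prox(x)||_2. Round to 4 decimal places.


Step 1: Compute ||x||.
||x|| = 8.3122
Step 2: Compute scaling factor.
scale = max(0, 1 - 1.35/8.3122) = 0.8376
Step 3: prox(x) = [4.8435, 5.0012]
||prox(x)|| = 6.9622
Step 4: Proximal objective.
0.5*||prox-x||^2 = 0.9113
lambda*||prox|| = 9.399
Total = 10.3102


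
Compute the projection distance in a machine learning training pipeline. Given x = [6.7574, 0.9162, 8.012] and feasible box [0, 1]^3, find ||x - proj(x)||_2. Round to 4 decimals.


Project each component onto [0, 1].
clip(6.7574) = 1.0, clip(0.9162) = 0.9162, clip(8.012) = 1.0
Projection = [1.0, 0.9162, 1.0]
Squared diffs: [33.1477, 0.0, 49.1681]
Distance = sqrt(82.3158) = 9.0728


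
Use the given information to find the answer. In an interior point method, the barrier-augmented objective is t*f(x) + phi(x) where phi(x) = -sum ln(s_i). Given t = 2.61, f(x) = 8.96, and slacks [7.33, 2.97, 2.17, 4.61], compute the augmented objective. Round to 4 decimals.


Step 1: Compute log-barrier.
ln values: [1.992, 1.0886, 0.7747, 1.5282]
phi = -(1.992 + 1.0886 + 0.7747 + 1.5282) = -5.3835
Step 2: Compute augmented objective.
t*f(x) = 2.61*8.96 = 23.3856
Total = 23.3856 - 5.3835 = 18.0021


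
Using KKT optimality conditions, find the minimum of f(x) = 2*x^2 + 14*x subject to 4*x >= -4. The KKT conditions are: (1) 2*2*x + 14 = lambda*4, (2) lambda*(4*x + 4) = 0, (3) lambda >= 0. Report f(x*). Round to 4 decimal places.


Step 1: Try lambda = 0 (constraint inactive).
x_unc = -14/(2*2) = -3.5
Check: 4*-3.5 = -14.0 < -4 -- violated!
Step 2: Constraint must be active: 4*x = -4
x* = -4/4 = -1.0
lambda = (2*2*(-1.0) + 14)/4 = 2.5
Step 3: Compute optimal value.
f(x*) = 2*(-1.0)^2 + 14*(-1.0) = -12.0


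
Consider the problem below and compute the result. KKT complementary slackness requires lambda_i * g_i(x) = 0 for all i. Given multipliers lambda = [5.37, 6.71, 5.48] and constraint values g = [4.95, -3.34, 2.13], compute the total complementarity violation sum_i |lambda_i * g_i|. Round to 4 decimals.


KKT complementary slackness check:
lambda_1 * g_1 = 5.37 * 4.95 = 26.5815
lambda_2 * g_2 = 6.71 * -3.34 = -22.4114
lambda_3 * g_3 = 5.48 * 2.13 = 11.6724
Total violation = 26.5815 + 22.4114 + 11.6724 = 60.6653


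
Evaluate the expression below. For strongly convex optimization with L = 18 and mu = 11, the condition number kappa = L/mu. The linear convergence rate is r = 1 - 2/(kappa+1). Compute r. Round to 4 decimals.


Step 1: Compute the condition number.
kappa = L/mu = 18/11 = 1.6364
Step 2: Compute the convergence rate.
r = 1 - 2/(kappa + 1) = 1 - 2*mu/(L + mu) = (L - mu)/(L + mu) = 7/29 = 0.2414


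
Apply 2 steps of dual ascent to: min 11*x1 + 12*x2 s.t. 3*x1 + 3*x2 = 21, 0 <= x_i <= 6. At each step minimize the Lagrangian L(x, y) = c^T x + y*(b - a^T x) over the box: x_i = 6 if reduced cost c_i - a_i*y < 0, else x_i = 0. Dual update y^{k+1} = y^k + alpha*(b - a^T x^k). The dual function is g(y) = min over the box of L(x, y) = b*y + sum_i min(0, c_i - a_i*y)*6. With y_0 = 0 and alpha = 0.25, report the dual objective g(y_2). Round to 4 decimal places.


Dual ascent for LP: min 11*x1 + 12*x2, 3*x1 + 3*x2 = 21, 0 <= x_i <= 6
Step 1: y^k = 0.0, reduced costs: (11.0, 12.0)
  x^k = (0.0, 0.0), subgradient = b - a^T x = 21.0
  y^{k+1} = 0.0 + 0.25*21.0 = 5.25
Step 2: y^k = 5.25, reduced costs: (-4.75, -3.75)
  x^k = (6.0, 6.0), subgradient = b - a^T x = -15.0
  y^{k+1} = 5.25 + 0.25*-15.0 = 1.5
Dual objective at y_2 = 1.5: reduced costs (6.5, 7.5), box minimizer x = (0.0, 0.0)
g(y_2) = b*y + (c1 - a1*y)*x1 + (c2 - a2*y)*x2 = 21*1.5 + 6.5*0.0 + 7.5*0.0 = 31.5 + 0.0 + 0.0 = 31.5


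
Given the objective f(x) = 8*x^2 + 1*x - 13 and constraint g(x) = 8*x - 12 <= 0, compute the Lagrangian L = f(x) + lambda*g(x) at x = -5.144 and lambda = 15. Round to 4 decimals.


Step 1: Evaluate f(x).
f(-5.144) = 8*(-5.144)^2 + 1*(-5.144) - 13 = 193.5419
Step 2: Evaluate g(x).
g(-5.144) = 8*-5.144 - 12 = -53.152
Step 3: Compute Lagrangian.
L = 193.5419 + 15*-53.152 = -603.7381


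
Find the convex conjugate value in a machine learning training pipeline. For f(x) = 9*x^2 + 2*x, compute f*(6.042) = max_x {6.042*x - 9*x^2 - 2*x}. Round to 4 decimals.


f*(y) = sup_x {y*x - a*x^2 - b*x} = sup_x {(y-b)*x - a*x^2}
FOC: (y - b) - 2a*x = 0 => x* = (y - b)/(2a)
x* = (6.042 - 2)/(2*9) = 0.2246
f*(6.042) = (y-b)^2/(4a) = (6.042 - 2)^2/(4*9)
= 16.3378/36 = 0.4538


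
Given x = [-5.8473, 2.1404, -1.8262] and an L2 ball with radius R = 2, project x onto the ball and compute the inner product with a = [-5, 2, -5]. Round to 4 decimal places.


Step 1: Compute ||x|| (intermediates to 6 decimals).
||x|| = sqrt((-5.8473)^2 + 2.1404^2 + (-1.8262)^2) = 6.489009
Step 2: Project.
Since ||x|| > R, scale = R/||x|| = 2/6.489009 = 0.308213, proj(x) = scale * x
proj(x) = [-1.802214, 0.659699, -0.562859]
Step 3: Dot product.
a^T * proj(x) = -5*(-1.802214) + 2*0.659699 - 5*(-0.562859) = 13.1448


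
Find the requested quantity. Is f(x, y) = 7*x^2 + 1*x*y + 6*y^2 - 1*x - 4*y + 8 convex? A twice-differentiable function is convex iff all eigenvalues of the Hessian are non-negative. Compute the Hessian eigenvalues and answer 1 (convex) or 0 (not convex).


The Hessian of f(x,y) = 7*x^2 + 1*x*y + 6*y^2 - 1*x - 4*y + 8 is:
H = [[14, 1], [1, 12]]
Trace = 14 + 12 = 26
Determinant = 14*12 - (1)^2 = 167
Discriminant = (26)^2 - 4*167 = 8.0
Eigenvalues: lambda_1 = 11.5858, lambda_2 = 14.4142
The function is convex.

1


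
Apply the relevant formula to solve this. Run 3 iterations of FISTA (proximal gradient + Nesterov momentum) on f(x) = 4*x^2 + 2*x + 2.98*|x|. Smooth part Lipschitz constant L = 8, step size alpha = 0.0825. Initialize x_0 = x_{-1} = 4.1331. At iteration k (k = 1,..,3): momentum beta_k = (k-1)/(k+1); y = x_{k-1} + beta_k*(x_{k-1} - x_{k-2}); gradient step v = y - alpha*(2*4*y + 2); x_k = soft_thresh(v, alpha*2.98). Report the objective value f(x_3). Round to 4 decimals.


FISTA on f(x) = 4*x^2 + 2*x + 2.98*|x|
L = 8, alpha = 0.0825
Iteration 1: beta = 0.0, y = 4.1331 + 0.0*(4.1331 - 4.1331) = 4.1331
  grad(y) = 35.0648, v = y - alpha*grad = 1.2403
  prox(v) = soft_thresh(1.2403, 0.2459) = 0.9944
Iteration 2: beta = 0.3333, y = 0.9944 + 0.3333*(0.9944 - 4.1331) = -0.0518
  grad(y) = 1.5854, v = y - alpha*grad = -0.1826
  prox(v) = soft_thresh(-0.1826, 0.2459) = 0.0
Iteration 3: beta = 0.5, y = 0.0 + 0.5*(0.0 - 0.9944) = -0.4972
  grad(y) = -1.9776, v = y - alpha*grad = -0.334
  prox(v) = soft_thresh(-0.334, 0.2459) = -0.0882
f(x_3) = 4*(-0.0882)^2 + 2*(-0.0882) + 2.98*|-0.0882| = 0.1176


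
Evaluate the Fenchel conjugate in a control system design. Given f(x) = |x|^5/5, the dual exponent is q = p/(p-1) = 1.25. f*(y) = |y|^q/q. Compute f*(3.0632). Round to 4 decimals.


The conjugate exponent q satisfies 1/p + 1/q = 1.
p = 5, so q = 5/(5 - 1) = 1.25
|y|^q = 3.0632^1.25 = 4.0525
f*(3.0632) = 4.0525 / 1.25 = 3.242


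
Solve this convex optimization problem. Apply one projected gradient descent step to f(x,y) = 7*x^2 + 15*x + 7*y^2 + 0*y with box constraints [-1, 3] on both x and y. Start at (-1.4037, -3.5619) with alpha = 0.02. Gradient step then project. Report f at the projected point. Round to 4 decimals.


Step 1: Compute gradient at (-1.4037, -3.5619).
grad_x = 2*7*-1.4037 + 15 = -4.6518
grad_y = 2*7*-3.5619 + 0 = -49.8666
Step 2: Gradient step.
x_raw = -1.4037 - 0.02*-4.6518 = -1.3107
y_raw = -3.5619 - 0.02*-49.8666 = -2.5646
Step 3: Project onto [-1, 3].
x_proj = clip(-1.3107) = -1.0
y_proj = clip(-2.5646) = -1.0
Step 4: Evaluate f.
f(-1.0, -1.0) = -1.0


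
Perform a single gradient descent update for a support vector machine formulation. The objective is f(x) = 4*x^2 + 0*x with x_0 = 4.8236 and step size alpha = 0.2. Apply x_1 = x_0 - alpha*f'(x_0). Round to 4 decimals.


We compute the gradient at x_0 and apply the update.
f'(x) = 8*x + 0
f'(4.8236) = 8*4.8236 + 0 = 38.5888
x_1 = 4.8236 - 0.2*38.5888 = -2.8942


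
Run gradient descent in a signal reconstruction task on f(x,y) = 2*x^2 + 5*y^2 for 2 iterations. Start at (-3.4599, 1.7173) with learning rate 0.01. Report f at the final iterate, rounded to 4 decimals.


Gradient descent on f(x,y) = 2*x^2 + 5*y^2.
Starting point: (-3.4599, 1.7173), alpha = 0.01
Step 1: grad_x = 2*2*-3.4599 = -13.8396, grad_y = 2*5*1.7173 = 17.173
  x_1 = -3.4599 - 0.01*-13.8396 = -3.3215
  y_1 = 1.7173 - 0.01*17.173 = 1.5456
Step 2: grad_x = 2*2*-3.3215 = -13.286, grad_y = 2*5*1.5456 = 15.4557
  x_2 = -3.3215 - 0.01*-13.286 = -3.1886
  y_2 = 1.5456 - 0.01*15.4557 = 1.391
f(-3.1886, 1.391) = 2*(-3.1886)^2 + 5*1.391^2 = 30.0095


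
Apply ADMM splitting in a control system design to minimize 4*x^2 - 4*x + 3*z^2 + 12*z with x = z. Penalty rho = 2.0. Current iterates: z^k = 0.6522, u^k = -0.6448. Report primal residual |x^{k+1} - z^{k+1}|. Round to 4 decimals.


ADMM iteration with rho = 2.0, z^k = 0.6522, u^k = -0.6448
Step 1: x-update.
Minimize 4*x^2 - 4*x + (2.0/2)*(x - 0.6522 - 0.6448)^2
FOC: (2*4 + 2.0)*x = 4 + 2.0*(0.6522 + 0.6448)
x^{k+1} = 0.6594
Step 2: z-update.
Minimize 3*z^2 + 12*z + (2.0/2)*(0.6594 - z - 0.6448)^2
FOC: (2*3 + 2.0)*z = -12 + 2.0*(0.6594 - 0.6448)
z^{k+1} = -1.4964
Step 3: u-update.
u^{k+1} = -0.6448 + 0.6594 + 1.4964 = 1.511
Step 4: Primal residual = |0.6594 + 1.4964| = 2.1558


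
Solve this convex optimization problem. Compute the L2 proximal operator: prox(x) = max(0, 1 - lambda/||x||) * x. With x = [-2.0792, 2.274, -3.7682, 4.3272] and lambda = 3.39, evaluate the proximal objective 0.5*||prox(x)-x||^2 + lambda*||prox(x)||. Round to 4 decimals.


Step 1: Compute ||x||.
||x|| = 6.5129
Step 2: Compute scaling factor.
scale = max(0, 1 - 3.39/6.5129) = 0.4795
Step 3: prox(x) = [-0.997, 1.0904, -1.8068, 2.0749]
||prox(x)|| = 3.1229
Step 4: Proximal objective.
0.5*||prox-x||^2 = 5.7461
lambda*||prox|| = 10.5866
Total = 16.3328


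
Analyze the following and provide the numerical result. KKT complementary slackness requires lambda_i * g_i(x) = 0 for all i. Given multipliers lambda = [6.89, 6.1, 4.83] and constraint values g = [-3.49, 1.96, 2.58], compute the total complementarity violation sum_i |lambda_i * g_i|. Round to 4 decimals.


KKT complementary slackness check:
lambda_1 * g_1 = 6.89 * -3.49 = -24.0461
lambda_2 * g_2 = 6.1 * 1.96 = 11.956
lambda_3 * g_3 = 4.83 * 2.58 = 12.4614
Total violation = 24.0461 + 11.956 + 12.4614 = 48.4635


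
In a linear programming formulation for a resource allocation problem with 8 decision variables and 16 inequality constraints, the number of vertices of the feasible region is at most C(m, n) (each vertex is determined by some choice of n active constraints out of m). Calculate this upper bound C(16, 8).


Each vertex corresponds to some choice of n active constraints out of m, so the number of vertices is at most C(m, n) = m! / (n!(m-n)!).
m = 16, n = 8
Numerator: 16 * 15 * 14 * 13 * 12 * 11 * 10 * 9
Denominator: 8! = 40320
C(16, 8) = 12870


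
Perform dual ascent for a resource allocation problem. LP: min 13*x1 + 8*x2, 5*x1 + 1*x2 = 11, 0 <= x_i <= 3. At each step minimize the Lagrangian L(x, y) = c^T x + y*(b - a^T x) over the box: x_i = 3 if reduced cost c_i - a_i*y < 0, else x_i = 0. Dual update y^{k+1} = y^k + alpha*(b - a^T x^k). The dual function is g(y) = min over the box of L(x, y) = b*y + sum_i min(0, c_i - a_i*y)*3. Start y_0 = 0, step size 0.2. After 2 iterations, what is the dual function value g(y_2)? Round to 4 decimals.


Dual ascent for LP: min 13*x1 + 8*x2, 5*x1 + 1*x2 = 11, 0 <= x_i <= 3
Step 1: y^k = 0.0, reduced costs: (13.0, 8.0)
  x^k = (0.0, 0.0), subgradient = b - a^T x = 11.0
  y^{k+1} = 0.0 + 0.2*11.0 = 2.2
Step 2: y^k = 2.2, reduced costs: (2.0, 5.8)
  x^k = (0.0, 0.0), subgradient = b - a^T x = 11.0
  y^{k+1} = 2.2 + 0.2*11.0 = 4.4
Dual objective at y_2 = 4.4: reduced costs (-9.0, 3.6), box minimizer x = (3.0, 0.0)
g(y_2) = b*y + (c1 - a1*y)*x1 + (c2 - a2*y)*x2 = 11*4.4 + (-9.0)*3.0 + 3.6*0.0 = 48.4 - 27.0 + 0.0 = 21.4


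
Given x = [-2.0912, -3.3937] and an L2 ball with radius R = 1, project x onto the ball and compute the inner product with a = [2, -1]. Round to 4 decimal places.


Step 1: Compute ||x|| (intermediates to 6 decimals).
||x|| = sqrt((-2.0912)^2 + (-3.3937)^2) = 3.986266
Step 2: Project.
Since ||x|| > R, scale = R/||x|| = 1/3.986266 = 0.250861, proj(x) = scale * x
proj(x) = [-0.524601, -0.851347]
Step 3: Dot product.
a^T * proj(x) = 2*(-0.524601) - 1*(-0.851347) = -0.1979


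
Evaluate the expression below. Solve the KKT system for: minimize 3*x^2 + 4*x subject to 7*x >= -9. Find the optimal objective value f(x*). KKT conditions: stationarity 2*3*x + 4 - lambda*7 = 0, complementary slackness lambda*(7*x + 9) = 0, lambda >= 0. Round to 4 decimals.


Step 1: Try lambda = 0 (constraint inactive).
Stationarity: 2*3*x + 4 = 0
x* = -4/(2*3) = -2/3 = -0.6667 (rounded; the exact value -2/3 is used below)
Check constraint: 7*-0.6667 = -4.6669 >= -9 -- satisfied.
Step 2: Compute optimal value.
f(x*) = 3*(-2/3)^2 + 4*(-2/3) = -1.3333


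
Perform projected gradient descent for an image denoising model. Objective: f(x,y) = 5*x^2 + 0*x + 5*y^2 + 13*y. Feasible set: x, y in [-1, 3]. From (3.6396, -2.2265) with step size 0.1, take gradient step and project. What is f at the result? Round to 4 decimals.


Step 1: Compute gradient at (3.6396, -2.2265).
grad_x = 2*5*3.6396 + 0 = 36.396
grad_y = 2*5*-2.2265 + 13 = -9.265
Step 2: Gradient step.
x_raw = 3.6396 - 0.1*36.396 = 0.0
y_raw = -2.2265 - 0.1*-9.265 = -1.3
Step 3: Project onto [-1, 3].
x_proj = clip(0.0) = 0.0
y_proj = clip(-1.3) = -1.0
Step 4: Evaluate f.
f(0.0, -1.0) = -8.0


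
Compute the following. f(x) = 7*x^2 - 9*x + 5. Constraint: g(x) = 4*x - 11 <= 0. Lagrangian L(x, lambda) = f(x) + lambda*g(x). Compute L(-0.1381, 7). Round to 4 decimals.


Step 1: Evaluate f(x).
f(-0.1381) = 7*(-0.1381)^2 - 9*(-0.1381) + 5 = 6.3764
Step 2: Evaluate g(x).
g(-0.1381) = 4*-0.1381 - 11 = -11.5524
Step 3: Compute Lagrangian.
L = 6.3764 + 7*-11.5524 = -74.4904


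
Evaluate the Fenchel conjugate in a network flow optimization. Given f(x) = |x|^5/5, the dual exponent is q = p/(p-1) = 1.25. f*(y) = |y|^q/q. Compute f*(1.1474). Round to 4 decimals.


The conjugate exponent q satisfies 1/p + 1/q = 1.
p = 5, so q = 5/(5 - 1) = 1.25
|y|^q = 1.1474^1.25 = 1.1875
f*(1.1474) = 1.1875 / 1.25 = 0.95


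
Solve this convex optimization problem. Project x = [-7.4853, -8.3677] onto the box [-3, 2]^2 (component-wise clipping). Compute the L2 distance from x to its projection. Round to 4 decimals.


Project each component onto [-3, 2].
clip(-7.4853) = -3.0, clip(-8.3677) = -3.0
Projection = [-3.0, -3.0]
Squared diffs: [20.1179, 28.8122]
Distance = sqrt(48.9301) = 6.995


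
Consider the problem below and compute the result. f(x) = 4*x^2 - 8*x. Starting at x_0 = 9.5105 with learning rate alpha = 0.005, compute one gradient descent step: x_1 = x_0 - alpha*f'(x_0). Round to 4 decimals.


We compute the gradient at x_0 and apply the update.
f'(x) = 8*x - 8
f'(9.5105) = 8*9.5105 - 8 = 68.084
x_1 = 9.5105 - 0.005*68.084 = 9.1701


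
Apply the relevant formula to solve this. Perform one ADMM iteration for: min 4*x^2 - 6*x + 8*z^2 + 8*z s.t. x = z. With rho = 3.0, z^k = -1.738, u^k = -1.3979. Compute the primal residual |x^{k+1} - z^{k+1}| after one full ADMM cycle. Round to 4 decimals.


ADMM iteration with rho = 3.0, z^k = -1.738, u^k = -1.3979
Step 1: x-update.
Minimize 4*x^2 - 6*x + (3.0/2)*(x + 1.738 - 1.3979)^2
FOC: (2*4 + 3.0)*x = 6 + 3.0*(-1.738 + 1.3979)
x^{k+1} = 0.4527
Step 2: z-update.
Minimize 8*z^2 + 8*z + (3.0/2)*(0.4527 - z - 1.3979)^2
FOC: (2*8 + 3.0)*z = -8 + 3.0*(0.4527 - 1.3979)
z^{k+1} = -0.5703
Step 3: u-update.
u^{k+1} = -1.3979 + 0.4527 + 0.5703 = -0.3749
Step 4: Primal residual = |0.4527 + 0.5703| = 1.023


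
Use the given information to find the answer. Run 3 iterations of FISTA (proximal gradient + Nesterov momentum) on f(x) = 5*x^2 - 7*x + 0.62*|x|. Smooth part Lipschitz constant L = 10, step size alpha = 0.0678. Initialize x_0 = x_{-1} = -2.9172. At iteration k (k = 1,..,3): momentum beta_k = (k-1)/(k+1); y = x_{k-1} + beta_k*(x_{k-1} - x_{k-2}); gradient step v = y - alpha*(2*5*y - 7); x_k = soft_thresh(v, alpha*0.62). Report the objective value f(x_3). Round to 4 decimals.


FISTA on f(x) = 5*x^2 - 7*x + 0.62*|x|
L = 10, alpha = 0.0678
Iteration 1: beta = 0.0, y = -2.9172 + 0.0*(-2.9172 + 2.9172) = -2.9172
  grad(y) = -36.172, v = y - alpha*grad = -0.4647
  prox(v) = soft_thresh(-0.4647, 0.042) = -0.4227
Iteration 2: beta = 0.3333, y = -0.4227 + 0.3333*(-0.4227 + 2.9172) = 0.4088
  grad(y) = -2.912, v = y - alpha*grad = 0.6062
  prox(v) = soft_thresh(0.6062, 0.042) = 0.5642
Iteration 3: beta = 0.5, y = 0.5642 + 0.5*(0.5642 + 0.4227) = 1.0576
  grad(y) = 3.5765, v = y - alpha*grad = 0.8152
  prox(v) = soft_thresh(0.8152, 0.042) = 0.7731
f(x_3) = 5*0.7731^2 - 7*0.7731 + 0.62*|0.7731| = -1.9439


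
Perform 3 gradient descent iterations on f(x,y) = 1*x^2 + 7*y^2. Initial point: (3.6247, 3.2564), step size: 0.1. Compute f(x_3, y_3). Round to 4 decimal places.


Gradient descent on f(x,y) = 1*x^2 + 7*y^2.
Starting point: (3.6247, 3.2564), alpha = 0.1
Step 1: grad_x = 2*1*3.6247 = 7.2494, grad_y = 2*7*3.2564 = 45.5896
  x_1 = 3.6247 - 0.1*7.2494 = 2.8998
  y_1 = 3.2564 - 0.1*45.5896 = -1.3026
Step 2: grad_x = 2*1*2.8998 = 5.7995, grad_y = 2*7*-1.3026 = -18.2358
  x_2 = 2.8998 - 0.1*5.7995 = 2.3198
  y_2 = -1.3026 - 0.1*-18.2358 = 0.521
Step 3: grad_x = 2*1*2.3198 = 4.6396, grad_y = 2*7*0.521 = 7.2943
  x_3 = 2.3198 - 0.1*4.6396 = 1.8558
  y_3 = 0.521 - 0.1*7.2943 = -0.2084
f(1.8558, -0.2084) = 1*1.8558^2 + 7*(-0.2084)^2 = 3.7482


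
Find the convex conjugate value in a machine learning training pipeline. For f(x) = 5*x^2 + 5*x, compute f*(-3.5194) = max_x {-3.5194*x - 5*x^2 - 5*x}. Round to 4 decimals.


f*(y) = sup_x {y*x - a*x^2 - b*x} = sup_x {(y-b)*x - a*x^2}
FOC: (y - b) - 2a*x = 0 => x* = (y - b)/(2a)
x* = (-3.5194 - 5)/(2*5) = -0.8519
f*(-3.5194) = (y-b)^2/(4a) = (-3.5194 - 5)^2/(4*5)
= 72.5802/20 = 3.629


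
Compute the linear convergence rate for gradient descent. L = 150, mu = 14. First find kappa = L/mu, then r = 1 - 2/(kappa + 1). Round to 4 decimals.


Step 1: Compute the condition number.
kappa = L/mu = 150/14 = 10.7143
Step 2: Compute the convergence rate.
r = 1 - 2/(kappa + 1) = 1 - 2*mu/(L + mu) = (L - mu)/(L + mu) = 136/164 = 0.8293


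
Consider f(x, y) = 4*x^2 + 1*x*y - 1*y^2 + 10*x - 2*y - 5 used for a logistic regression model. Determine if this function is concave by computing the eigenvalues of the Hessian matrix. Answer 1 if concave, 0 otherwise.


The Hessian of f(x,y) = 4*x^2 + 1*x*y - 1*y^2 + 10*x - 2*y - 5 is:
H = [[8, 1], [1, -2]]
Trace = 8 - 2 = 6
Determinant = 8*-2 - (1)^2 = -17
Discriminant = (6)^2 - 4*-17 = 104.0
Eigenvalues: lambda_1 = -2.099, lambda_2 = 8.099
The function is not concave.

0


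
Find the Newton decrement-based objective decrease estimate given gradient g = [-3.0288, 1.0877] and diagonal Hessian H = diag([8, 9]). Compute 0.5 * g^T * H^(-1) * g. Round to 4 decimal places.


Step 1: H is diagonal, so H^(-1) * g = [-0.3786, 0.1209].
Step 2: g^T H^(-1) g = sum_i g_i^2 / H_ii
  = (-3.0288)^2/8 + (1.0877)^2/9
  = 1.1467 + 0.1315 = 1.2782
Step 3: Objective decrease = 0.5 * g^T H^(-1) g = 0.6391


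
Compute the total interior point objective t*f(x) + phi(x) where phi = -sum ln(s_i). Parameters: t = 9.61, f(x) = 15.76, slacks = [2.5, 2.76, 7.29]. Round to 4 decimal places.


Step 1: Compute log-barrier.
ln values: [0.9163, 1.0152, 1.9865]
phi = -(0.9163 + 1.0152 + 1.9865) = -3.918
Step 2: Compute augmented objective.
t*f(x) = 9.61*15.76 = 151.4536
Total = 151.4536 - 3.918 = 147.5356


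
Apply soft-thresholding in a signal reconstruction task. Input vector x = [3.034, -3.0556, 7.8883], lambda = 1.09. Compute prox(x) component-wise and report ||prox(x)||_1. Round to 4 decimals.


Soft-thresholding with lambda = 1.09:
prox(3.034) = sign(3.034)*max(|3.034| - 1.09, 0) = 1.944
prox(-3.0556) = sign(-3.0556)*max(|-3.0556| - 1.09, 0) = -1.9656
prox(7.8883) = sign(7.8883)*max(|7.8883| - 1.09, 0) = 6.7983
prox(x) = [1.944, -1.9656, 6.7983]
||prox(x)||_1 = 1.944 + 1.9656 + 6.7983 = 10.7079


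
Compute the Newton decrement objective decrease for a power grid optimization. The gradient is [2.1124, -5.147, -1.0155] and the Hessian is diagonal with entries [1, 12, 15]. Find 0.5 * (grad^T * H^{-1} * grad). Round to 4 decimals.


Step 1: H is diagonal, so H^(-1) * g = [2.1124, -0.4289, -0.0677].
Step 2: g^T H^(-1) g = sum_i g_i^2 / H_ii
  = (2.1124)^2/1 + (-5.147)^2/12 + (-1.0155)^2/15
  = 4.4622 + 2.2076 + 0.0687 = 6.7386
Step 3: Objective decrease = 0.5 * g^T H^(-1) g = 3.3693


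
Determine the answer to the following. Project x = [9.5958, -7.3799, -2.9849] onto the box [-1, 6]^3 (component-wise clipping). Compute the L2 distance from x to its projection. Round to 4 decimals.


Project each component onto [-1, 6].
clip(9.5958) = 6.0, clip(-7.3799) = -1.0, clip(-2.9849) = -1.0
Projection = [6.0, -1.0, -1.0]
Squared diffs: [12.9298, 40.7031, 3.9398]
Distance = sqrt(57.5727) = 7.5877


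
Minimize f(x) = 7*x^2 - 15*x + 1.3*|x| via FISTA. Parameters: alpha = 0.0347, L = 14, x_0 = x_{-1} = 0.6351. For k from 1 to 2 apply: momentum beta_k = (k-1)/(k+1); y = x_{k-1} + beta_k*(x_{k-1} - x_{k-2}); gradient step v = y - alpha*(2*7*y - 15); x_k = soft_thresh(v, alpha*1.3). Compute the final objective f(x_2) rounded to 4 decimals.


FISTA on f(x) = 7*x^2 - 15*x + 1.3*|x|
L = 14, alpha = 0.0347
Iteration 1: beta = 0.0, y = 0.6351 + 0.0*(0.6351 - 0.6351) = 0.6351
  grad(y) = -6.1086, v = y - alpha*grad = 0.8471
  prox(v) = soft_thresh(0.8471, 0.0451) = 0.802
Iteration 2: beta = 0.3333, y = 0.802 + 0.3333*(0.802 - 0.6351) = 0.8576
  grad(y) = -2.9939, v = y - alpha*grad = 0.9615
  prox(v) = soft_thresh(0.9615, 0.0451) = 0.9164
f(x_2) = 7*0.9164^2 - 15*0.9164 + 1.3*|0.9164| = -6.6761


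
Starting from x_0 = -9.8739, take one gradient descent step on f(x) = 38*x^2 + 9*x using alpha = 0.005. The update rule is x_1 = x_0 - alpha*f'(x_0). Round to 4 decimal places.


We compute the gradient at x_0 and apply the update.
f'(x) = 76*x + 9
f'(-9.8739) = 76*-9.8739 + 9 = -741.4164
x_1 = -9.8739 - 0.005*-741.4164 = -6.1668


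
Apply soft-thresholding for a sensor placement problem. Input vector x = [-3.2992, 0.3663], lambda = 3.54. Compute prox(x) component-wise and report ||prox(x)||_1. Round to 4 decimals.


Soft-thresholding with lambda = 3.54:
prox(-3.2992) = sign(-3.2992)*max(|-3.2992| - 3.54, 0) = 0.0
prox(0.3663) = sign(0.3663)*max(|0.3663| - 3.54, 0) = 0.0
prox(x) = [0.0, 0.0]
||prox(x)||_1 = 0.0 + 0.0 = 0.0


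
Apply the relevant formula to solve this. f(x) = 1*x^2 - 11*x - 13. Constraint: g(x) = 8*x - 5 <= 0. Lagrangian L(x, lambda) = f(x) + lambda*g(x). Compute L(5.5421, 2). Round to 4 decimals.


Step 1: Evaluate f(x).
f(5.5421) = 1*5.5421^2 - 11*5.5421 - 13 = -43.2482
Step 2: Evaluate g(x).
g(5.5421) = 8*5.5421 - 5 = 39.3368
Step 3: Compute Lagrangian.
L = -43.2482 + 2*39.3368 = 35.4254


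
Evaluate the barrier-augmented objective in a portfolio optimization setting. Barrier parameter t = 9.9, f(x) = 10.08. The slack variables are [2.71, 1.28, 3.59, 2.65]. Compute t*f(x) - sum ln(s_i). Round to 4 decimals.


Step 1: Compute log-barrier.
ln values: [0.9969, 0.2469, 1.2782, 0.9746]
phi = -(0.9969 + 0.2469 + 1.2782 + 0.9746) = -3.4965
Step 2: Compute augmented objective.
t*f(x) = 9.9*10.08 = 99.792
Total = 99.792 - 3.4965 = 96.2955


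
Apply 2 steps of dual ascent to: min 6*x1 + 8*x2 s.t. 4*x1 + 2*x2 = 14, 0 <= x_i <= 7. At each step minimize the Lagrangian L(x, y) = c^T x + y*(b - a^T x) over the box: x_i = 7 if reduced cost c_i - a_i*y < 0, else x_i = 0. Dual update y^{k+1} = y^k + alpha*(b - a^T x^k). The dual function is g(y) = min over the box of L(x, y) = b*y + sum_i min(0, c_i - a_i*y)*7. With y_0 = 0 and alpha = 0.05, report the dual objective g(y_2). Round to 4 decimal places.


Dual ascent for LP: min 6*x1 + 8*x2, 4*x1 + 2*x2 = 14, 0 <= x_i <= 7
Step 1: y^k = 0.0, reduced costs: (6.0, 8.0)
  x^k = (0.0, 0.0), subgradient = b - a^T x = 14.0
  y^{k+1} = 0.0 + 0.05*14.0 = 0.7
Step 2: y^k = 0.7, reduced costs: (3.2, 6.6)
  x^k = (0.0, 0.0), subgradient = b - a^T x = 14.0
  y^{k+1} = 0.7 + 0.05*14.0 = 1.4
Dual objective at y_2 = 1.4: reduced costs (0.4, 5.2), box minimizer x = (0.0, 0.0)
g(y_2) = b*y + (c1 - a1*y)*x1 + (c2 - a2*y)*x2 = 14*1.4 + 0.4*0.0 + 5.2*0.0 = 19.6 + 0.0 + 0.0 = 19.6


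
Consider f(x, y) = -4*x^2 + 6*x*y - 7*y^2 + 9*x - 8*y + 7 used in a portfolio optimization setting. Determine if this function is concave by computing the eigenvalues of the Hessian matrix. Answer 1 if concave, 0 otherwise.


The Hessian of f(x,y) = -4*x^2 + 6*x*y - 7*y^2 + 9*x - 8*y + 7 is:
H = [[-8, 6], [6, -14]]
Trace = -8 - 14 = -22
Determinant = -8*-14 - (6)^2 = 76
Discriminant = (-22)^2 - 4*76 = 180.0
Eigenvalues: lambda_1 = -17.7082, lambda_2 = -4.2918
The function is concave.

1


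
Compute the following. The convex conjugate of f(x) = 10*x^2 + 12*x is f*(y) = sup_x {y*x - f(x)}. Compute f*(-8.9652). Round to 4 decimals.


f*(y) = sup_x {y*x - a*x^2 - b*x} = sup_x {(y-b)*x - a*x^2}
FOC: (y - b) - 2a*x = 0 => x* = (y - b)/(2a)
x* = (-8.9652 - 12)/(2*10) = -1.0483
f*(-8.9652) = (y-b)^2/(4a) = (-8.9652 - 12)^2/(4*10)
= 439.5396/40 = 10.9885


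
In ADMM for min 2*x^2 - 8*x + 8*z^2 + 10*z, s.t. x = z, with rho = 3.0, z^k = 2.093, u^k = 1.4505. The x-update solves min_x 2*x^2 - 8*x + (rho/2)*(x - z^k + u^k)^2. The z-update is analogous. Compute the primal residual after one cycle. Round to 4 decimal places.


ADMM iteration with rho = 3.0, z^k = 2.093, u^k = 1.4505
Step 1: x-update.
Minimize 2*x^2 - 8*x + (3.0/2)*(x - 2.093 + 1.4505)^2
FOC: (2*2 + 3.0)*x = 8 + 3.0*(2.093 - 1.4505)
x^{k+1} = 1.4182
Step 2: z-update.
Minimize 8*z^2 + 10*z + (3.0/2)*(1.4182 - z + 1.4505)^2
FOC: (2*8 + 3.0)*z = -10 + 3.0*(1.4182 + 1.4505)
z^{k+1} = -0.0734
Step 3: u-update.
u^{k+1} = 1.4505 + 1.4182 + 0.0734 = 2.9421
Step 4: Primal residual = |1.4182 + 0.0734| = 1.4916


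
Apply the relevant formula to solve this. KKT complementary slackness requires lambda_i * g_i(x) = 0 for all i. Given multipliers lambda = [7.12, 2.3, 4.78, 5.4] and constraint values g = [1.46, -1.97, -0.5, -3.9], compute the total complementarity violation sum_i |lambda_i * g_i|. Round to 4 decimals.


KKT complementary slackness check:
lambda_1 * g_1 = 7.12 * 1.46 = 10.3952
lambda_2 * g_2 = 2.3 * -1.97 = -4.531
lambda_3 * g_3 = 4.78 * -0.5 = -2.39
lambda_4 * g_4 = 5.4 * -3.9 = -21.06
Total violation = 10.3952 + 4.531 + 2.39 + 21.06 = 38.3762


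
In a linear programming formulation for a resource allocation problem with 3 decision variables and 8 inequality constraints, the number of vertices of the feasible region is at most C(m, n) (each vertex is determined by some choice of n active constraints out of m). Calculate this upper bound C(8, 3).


Each vertex corresponds to some choice of n active constraints out of m, so the number of vertices is at most C(m, n) = m! / (n!(m-n)!).
m = 8, n = 3
Numerator: 8 * 7 * 6
Denominator: 3! = 6
C(8, 3) = 56


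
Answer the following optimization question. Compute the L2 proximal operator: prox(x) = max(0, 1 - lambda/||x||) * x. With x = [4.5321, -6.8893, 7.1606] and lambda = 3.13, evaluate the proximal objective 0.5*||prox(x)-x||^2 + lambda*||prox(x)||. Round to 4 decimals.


Step 1: Compute ||x||.
||x|| = 10.9214
Step 2: Compute scaling factor.
scale = max(0, 1 - 3.13/10.9214) = 0.7134
Step 3: prox(x) = [3.2332, -4.9149, 5.1084]
||prox(x)|| = 7.7914
Step 4: Proximal objective.
0.5*||prox-x||^2 = 4.8985
lambda*||prox|| = 24.3871
Total = 29.2855


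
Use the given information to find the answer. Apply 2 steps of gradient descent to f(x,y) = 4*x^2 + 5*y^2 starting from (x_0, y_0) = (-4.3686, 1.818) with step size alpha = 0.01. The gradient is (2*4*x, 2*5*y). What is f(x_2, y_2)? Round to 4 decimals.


Gradient descent on f(x,y) = 4*x^2 + 5*y^2.
Starting point: (-4.3686, 1.818), alpha = 0.01
Step 1: grad_x = 2*4*-4.3686 = -34.9488, grad_y = 2*5*1.818 = 18.18
  x_1 = -4.3686 - 0.01*-34.9488 = -4.0191
  y_1 = 1.818 - 0.01*18.18 = 1.6362
Step 2: grad_x = 2*4*-4.0191 = -32.1529, grad_y = 2*5*1.6362 = 16.362
  x_2 = -4.0191 - 0.01*-32.1529 = -3.6976
  y_2 = 1.6362 - 0.01*16.362 = 1.4726
f(-3.6976, 1.4726) = 4*(-3.6976)^2 + 5*1.4726^2 = 65.5309


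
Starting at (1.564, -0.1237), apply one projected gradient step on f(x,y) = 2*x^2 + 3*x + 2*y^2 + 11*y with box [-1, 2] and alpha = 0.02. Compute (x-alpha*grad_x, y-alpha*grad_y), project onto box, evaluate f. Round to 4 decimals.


Step 1: Compute gradient at (1.564, -0.1237).
grad_x = 2*2*1.564 + 3 = 9.256
grad_y = 2*2*-0.1237 + 11 = 10.5052
Step 2: Gradient step.
x_raw = 1.564 - 0.02*9.256 = 1.3789
y_raw = -0.1237 - 0.02*10.5052 = -0.3338
Step 3: Project onto [-1, 2].
x_proj = clip(1.3789) = 1.3789
y_proj = clip(-0.3338) = -0.3338
Step 4: Evaluate f.
f(1.3789, -0.3338) = 4.4903


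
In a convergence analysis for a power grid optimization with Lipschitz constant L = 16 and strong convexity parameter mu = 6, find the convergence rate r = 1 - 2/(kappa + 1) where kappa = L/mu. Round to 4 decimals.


Step 1: Compute the condition number.
kappa = L/mu = 16/6 = 2.6667
Step 2: Compute the convergence rate.
r = 1 - 2/(kappa + 1) = 1 - 2*mu/(L + mu) = (L - mu)/(L + mu) = 10/22 = 0.4545


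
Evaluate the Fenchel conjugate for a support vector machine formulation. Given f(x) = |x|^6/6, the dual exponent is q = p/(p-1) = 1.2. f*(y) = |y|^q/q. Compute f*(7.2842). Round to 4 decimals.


The conjugate exponent q satisfies 1/p + 1/q = 1.
p = 6, so q = 6/(6 - 1) = 1.2
|y|^q = 7.2842^1.2 = 10.8357
f*(7.2842) = 10.8357 / 1.2 = 9.0298
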